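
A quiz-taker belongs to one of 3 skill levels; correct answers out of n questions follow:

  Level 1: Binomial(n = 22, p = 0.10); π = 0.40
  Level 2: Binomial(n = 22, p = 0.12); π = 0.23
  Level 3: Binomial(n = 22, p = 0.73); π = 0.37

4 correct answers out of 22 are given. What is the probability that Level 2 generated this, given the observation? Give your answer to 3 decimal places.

0.443

Apply Bayes' rule: the posterior for each component is proportional to its prior times its likelihood at x.
Evaluate each component's likelihood at the observed value:
  p_1 = 0.109794
  p_2 = 0.151924
  p_3 = 1.20796e-07
Weight by the priors:
  π_1·p_1 = 0.40 × 0.109794 = 0.0439177
  π_2·p_2 = 0.23 × 0.151924 = 0.0349426
  π_3·p_3 = 0.37 × 1.20796e-07 = 4.46946e-08
Marginal: 0.0439177 + 0.0349426 + 4.46946e-08 = 0.0788603
P(Level 2 | the observation) = 0.0349426 / 0.0788603 ≈ 0.443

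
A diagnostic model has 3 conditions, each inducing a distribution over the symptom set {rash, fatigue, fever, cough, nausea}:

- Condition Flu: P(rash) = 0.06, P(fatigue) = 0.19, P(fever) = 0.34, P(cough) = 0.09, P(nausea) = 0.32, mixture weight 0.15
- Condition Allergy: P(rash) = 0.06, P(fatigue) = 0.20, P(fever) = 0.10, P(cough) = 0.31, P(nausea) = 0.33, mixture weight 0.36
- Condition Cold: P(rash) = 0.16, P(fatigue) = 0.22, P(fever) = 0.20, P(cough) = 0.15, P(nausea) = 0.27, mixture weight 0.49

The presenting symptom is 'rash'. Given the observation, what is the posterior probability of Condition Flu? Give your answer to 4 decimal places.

Posterior ∝ prior × likelihood, so P(k | x) ∝ π_k f_k(x); normalise over all components.
Component likelihoods at x = 'rash':
  f_Flu = 0.06
  f_Allergy = 0.06
  f_Cold = 0.16
Prior × likelihood for each component:
  π_Flu·f_Flu = 0.15 × 0.06 = 0.009
  π_Allergy·f_Allergy = 0.36 × 0.06 = 0.0216
  π_Cold·f_Cold = 0.49 × 0.16 = 0.0784
Marginal: 0.009 + 0.0216 + 0.0784 = 0.109
P(Condition Flu | the observation) = 0.009 / 0.109 ≈ 0.0826

0.0826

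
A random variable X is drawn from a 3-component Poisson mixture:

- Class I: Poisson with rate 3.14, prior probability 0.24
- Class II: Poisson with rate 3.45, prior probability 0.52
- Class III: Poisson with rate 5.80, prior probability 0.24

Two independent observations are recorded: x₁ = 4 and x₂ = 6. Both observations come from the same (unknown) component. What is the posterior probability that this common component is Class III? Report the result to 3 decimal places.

The responsibility of component k is P(Z=k) f_k(x) divided by Σ_j P(Z=j) f_j(x).
Since both observations come from the same component, the likelihood for component k is f_k(x₁)·f_k(x₂).
  f_I = [0.175316] × [0.0576183] = 0.0101014
  f_II = [0.187391] × [0.0743475] = 0.0139321
  f_III = [0.142755] × [0.160076] = 0.0228518
Multiply by the mixture weights:
  P(Z=I)·f_I = 0.24 × 0.0101014 = 0.00242435
  P(Z=II)·f_II = 0.52 × 0.0139321 = 0.00724467
  P(Z=III)·f_III = 0.24 × 0.0228518 = 0.00548443
Normaliser: 0.00242435 + 0.00724467 + 0.00548443 = 0.0151534
P(Class III | data) ≈ 0.362

0.362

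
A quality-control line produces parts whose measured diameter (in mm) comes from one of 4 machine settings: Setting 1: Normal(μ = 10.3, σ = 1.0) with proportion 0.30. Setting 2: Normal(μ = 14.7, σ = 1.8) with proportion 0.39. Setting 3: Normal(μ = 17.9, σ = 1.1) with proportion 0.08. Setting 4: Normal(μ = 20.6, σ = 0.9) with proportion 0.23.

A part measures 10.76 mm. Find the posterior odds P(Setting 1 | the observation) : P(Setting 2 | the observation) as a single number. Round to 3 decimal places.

Since P(k|x) ∝ π_k f_k(x), the posterior odds are π_i f_i(x) / (π_j f_j(x)).
Component likelihoods at x = 10.76 mm:
  f_1 = 0.35889
  f_2 = 0.0201946
  f_3 = 2.57449e-10
  f_4 = 4.89068e-27
Posterior odds = (π_1·f_1) / (π_2·f_2) = (0.30·0.35889) / (0.39·0.0201946) = 0.107667 / 0.00787587 ≈ 13.670

13.670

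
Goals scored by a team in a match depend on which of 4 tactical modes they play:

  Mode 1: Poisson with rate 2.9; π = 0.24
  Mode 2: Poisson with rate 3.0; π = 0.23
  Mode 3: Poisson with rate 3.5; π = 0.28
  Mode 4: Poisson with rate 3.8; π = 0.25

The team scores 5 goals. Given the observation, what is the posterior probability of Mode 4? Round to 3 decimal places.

0.309

Posterior ∝ prior × likelihood, so P(k | x) ∝ w_k f_k(x); normalise over all components.
Component likelihoods at x = 5 goals:
  p_1 = e^(−2.9)·2.9^5/5! = 0.0940491
  p_2 = e^(−3.0)·3.0^5/5! = 0.100819
  p_3 = e^(−3.5)·3.5^5/5! = 0.132169
  p_4 = e^(−3.8)·3.8^5/5! = 0.147713
Weight by the priors:
  w_1·p_1 = 0.24 × 0.0940491 = 0.0225718
  w_2·p_2 = 0.23 × 0.100819 = 0.0231883
  w_3·p_3 = 0.28 × 0.132169 = 0.0370072
  w_4·p_4 = 0.25 × 0.147713 = 0.0369282
Sum: 0.0225718 + 0.0231883 + 0.0370072 + 0.0369282 = 0.119695
P(Mode 4 | 5 goals) = 0.0369282 / 0.119695 ≈ 0.309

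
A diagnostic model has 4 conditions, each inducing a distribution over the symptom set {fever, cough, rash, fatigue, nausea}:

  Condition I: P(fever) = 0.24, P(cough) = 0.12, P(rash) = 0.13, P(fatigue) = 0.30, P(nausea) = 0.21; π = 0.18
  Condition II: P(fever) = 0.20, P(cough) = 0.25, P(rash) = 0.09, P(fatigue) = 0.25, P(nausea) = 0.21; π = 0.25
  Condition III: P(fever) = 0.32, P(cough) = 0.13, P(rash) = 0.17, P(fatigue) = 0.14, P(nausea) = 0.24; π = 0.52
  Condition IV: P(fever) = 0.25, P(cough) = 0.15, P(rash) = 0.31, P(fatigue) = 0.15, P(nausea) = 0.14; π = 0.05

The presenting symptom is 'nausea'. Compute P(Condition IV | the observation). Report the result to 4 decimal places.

0.0315

Posterior ∝ prior × likelihood, so P(k | x) ∝ P(Z=k) f_k(x); normalise over all components.
Categorical probabilities:
  L_I = P(nausea | comp) = 0.21
  L_II = P(nausea | comp) = 0.21
  L_III = P(nausea | comp) = 0.24
  L_IV = P(nausea | comp) = 0.14
Prior × likelihood for each component:
  P(Z=I)·L_I = 0.18 × 0.21 = 0.0378
  P(Z=II)·L_II = 0.25 × 0.21 = 0.0525
  P(Z=III)·L_III = 0.52 × 0.24 = 0.1248
  P(Z=IV)·L_IV = 0.05 × 0.14 = 0.007
Normaliser: 0.0378 + 0.0525 + 0.1248 + 0.007 = 0.2221
Responsibility of Condition IV: 0.007 / 0.2221 ≈ 0.0315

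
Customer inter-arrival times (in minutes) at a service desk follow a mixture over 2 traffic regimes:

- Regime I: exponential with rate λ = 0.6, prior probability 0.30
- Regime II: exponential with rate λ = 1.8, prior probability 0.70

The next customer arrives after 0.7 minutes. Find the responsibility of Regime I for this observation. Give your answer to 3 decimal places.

0.249

By Bayes' theorem, P(k | x) = π_k f_k(x) / Σ_j π_j f_j(x).
Component likelihoods at x = 0.7 minutes:
  p_I = 0.394228
  p_II = 0.510577
Weight by the priors:
  π_I·p_I = 0.30 × 0.394228 = 0.118268
  π_II·p_II = 0.70 × 0.510577 = 0.357404
Marginal: 0.118268 + 0.357404 = 0.475673
P(Regime I | x) ≈ 0.249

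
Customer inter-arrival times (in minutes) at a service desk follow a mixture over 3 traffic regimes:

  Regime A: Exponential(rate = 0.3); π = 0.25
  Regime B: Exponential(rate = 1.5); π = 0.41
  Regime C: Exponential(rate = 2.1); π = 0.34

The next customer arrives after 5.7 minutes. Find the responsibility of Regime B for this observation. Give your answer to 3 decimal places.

0.009

By Bayes' theorem, P(k | x) = π_k f_k(x) / Σ_j π_j f_j(x).
Component likelihoods at x = 5.7 minutes:
  p_A = 0.0542597
  p_B = 0.000290318
  p_C = 1.32958e-05
Multiply by the mixture weights:
  π_A·p_A = 0.25 × 0.0542597 = 0.0135649
  π_B·p_B = 0.41 × 0.000290318 = 0.00011903
  π_C·p_C = 0.34 × 1.32958e-05 = 4.52057e-06
Sum: 0.0135649 + 0.00011903 + 4.52057e-06 = 0.0136885
So the posterior for Regime B is 0.00011903 / 0.0136885 ≈ 0.009.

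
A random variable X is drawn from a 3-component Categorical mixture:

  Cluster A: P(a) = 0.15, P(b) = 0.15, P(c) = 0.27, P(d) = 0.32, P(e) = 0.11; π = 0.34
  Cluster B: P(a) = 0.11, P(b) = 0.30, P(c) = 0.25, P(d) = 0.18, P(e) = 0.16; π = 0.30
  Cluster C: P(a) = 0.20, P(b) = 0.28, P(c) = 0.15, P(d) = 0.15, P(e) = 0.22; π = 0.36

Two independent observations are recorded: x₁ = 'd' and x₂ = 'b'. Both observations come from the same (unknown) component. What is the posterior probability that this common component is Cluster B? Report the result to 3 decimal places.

0.340

Posterior ∝ prior × likelihood, so P(k | x) ∝ w_k f_k(x); normalise over all components.
Since both observations come from the same component, the likelihood for component k is f_k(x₁)·f_k(x₂).
  f_A = [P(d | comp) = 0.32] × [0.15] = 0.048
  f_B = [P(d | comp) = 0.18] × [0.3] = 0.054
  f_C = [P(d | comp) = 0.15] × [0.28] = 0.042
Multiply by the mixture weights:
  w_A·f_A = 0.34 × 0.048 = 0.01632
  w_B·f_B = 0.30 × 0.054 = 0.0162
  w_C·f_C = 0.36 × 0.042 = 0.01512
Evidence: 0.01632 + 0.0162 + 0.01512 = 0.04764
P(Cluster B | data) ≈ 0.340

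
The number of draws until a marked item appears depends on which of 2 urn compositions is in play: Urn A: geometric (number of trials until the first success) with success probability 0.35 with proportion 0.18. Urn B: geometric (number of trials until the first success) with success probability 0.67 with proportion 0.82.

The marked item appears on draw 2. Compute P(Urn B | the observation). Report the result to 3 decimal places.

0.816

Posterior ∝ prior × likelihood, so P(k | x) ∝ P(Z=k) f_k(x); normalise over all components.
Evaluate each component's likelihood at the observed value:
  p_A = 0.35·(1−0.35)^1 = 0.35·0.65 = 0.2275
  p_B = 0.67·(1−0.67)^1 = 0.67·0.33 = 0.2211
Multiply by the mixture weights:
  P(Z=A)·p_A = 0.18 × 0.2275 = 0.04095
  P(Z=B)·p_B = 0.82 × 0.2211 = 0.181302
Sum: 0.04095 + 0.181302 = 0.222252
Responsibility of Urn B: 0.181302 / 0.222252 ≈ 0.816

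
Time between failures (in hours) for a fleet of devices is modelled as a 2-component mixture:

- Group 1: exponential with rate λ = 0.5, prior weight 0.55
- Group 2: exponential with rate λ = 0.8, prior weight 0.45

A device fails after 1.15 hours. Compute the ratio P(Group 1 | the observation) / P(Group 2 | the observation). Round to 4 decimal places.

1.0786

The posterior odds equal the prior odds times the likelihood ratio: (π_i/π_j)·(f_i(x)/f_j(x)).
Component likelihoods at x = 1.15 hours:
  f_1 = 0.5·e^(−0.5·1.15) = 0.5·e^(−0.5750) = 0.281352
  f_2 = 0.8·e^(−0.8·1.15) = 0.8·e^(−0.9200) = 0.318815
Odds = (0.55/0.45) × (0.281352/0.318815) = 1.22222 × 0.882494 ≈ 1.0786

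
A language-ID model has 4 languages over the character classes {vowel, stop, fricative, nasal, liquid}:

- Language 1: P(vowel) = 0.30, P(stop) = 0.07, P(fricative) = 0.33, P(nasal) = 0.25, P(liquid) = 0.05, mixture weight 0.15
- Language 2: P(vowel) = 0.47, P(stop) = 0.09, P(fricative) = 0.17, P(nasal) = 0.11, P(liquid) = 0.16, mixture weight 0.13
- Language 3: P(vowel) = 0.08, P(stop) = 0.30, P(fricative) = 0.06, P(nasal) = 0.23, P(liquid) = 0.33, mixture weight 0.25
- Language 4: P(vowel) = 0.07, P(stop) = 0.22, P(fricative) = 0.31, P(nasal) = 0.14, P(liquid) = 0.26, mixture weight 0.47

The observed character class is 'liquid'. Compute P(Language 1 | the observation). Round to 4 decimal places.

0.0322

The responsibility of component k is P(Z=k) f_k(x) divided by Σ_j P(Z=j) f_j(x).
Categorical probabilities:
  p_1 = P(liquid | comp) = 0.05
  p_2 = P(liquid | comp) = 0.16
  p_3 = P(liquid | comp) = 0.33
  p_4 = P(liquid | comp) = 0.26
Multiply by the mixture weights:
  P(Z=1)·p_1 = 0.15 × 0.05 = 0.0075
  P(Z=2)·p_2 = 0.13 × 0.16 = 0.0208
  P(Z=3)·p_3 = 0.25 × 0.33 = 0.0825
  P(Z=4)·p_4 = 0.47 × 0.26 = 0.1222
Marginal: 0.0075 + 0.0208 + 0.0825 + 0.1222 = 0.233
Responsibility of Language 1: 0.0075 / 0.233 ≈ 0.0322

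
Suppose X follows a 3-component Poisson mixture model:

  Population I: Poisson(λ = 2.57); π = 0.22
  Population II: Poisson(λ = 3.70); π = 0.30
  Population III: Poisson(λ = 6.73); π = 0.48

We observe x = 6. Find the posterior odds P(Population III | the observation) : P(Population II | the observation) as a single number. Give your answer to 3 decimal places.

2.800

Posterior odds = (π_i f_i(x)) / (π_j f_j(x)); the normalising sum cancels.
Component likelihoods at x = 6:
  L_I = e^(−2.57)·2.57^6/6! = 0.0306288
  L_II = e^(−3.70)·3.70^6/6! = 0.0881025
  L_III = e^(−6.73)·6.73^6/6! = 0.154154
0.0739941 / 0.0264308 ≈ 2.800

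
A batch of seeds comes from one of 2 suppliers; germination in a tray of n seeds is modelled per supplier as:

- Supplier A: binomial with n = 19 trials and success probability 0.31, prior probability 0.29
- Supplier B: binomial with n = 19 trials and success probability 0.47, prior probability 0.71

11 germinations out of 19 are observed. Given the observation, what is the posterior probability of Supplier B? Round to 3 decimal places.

0.967

Apply Bayes' rule: the posterior for each component is proportional to its prior times its likelihood at x.
Evaluate each component's likelihood at the observed value:
  L_A = C(19,11)·0.31^11·0.69^8 = 75582·2.54085e-06·0.0513798 = 0.0098671
  L_B = C(19,11)·0.47^11·0.53^8 = 75582·0.000247216·0.00622597 = 0.116333
Unnormalised posteriors:
  w_A·L_A = 0.29 × 0.0098671 = 0.00286146
  w_B·L_B = 0.71 × 0.116333 = 0.0825962
Normaliser: 0.00286146 + 0.0825962 = 0.0854577
P(Supplier B | data) = 0.0825962 / 0.0854577 ≈ 0.967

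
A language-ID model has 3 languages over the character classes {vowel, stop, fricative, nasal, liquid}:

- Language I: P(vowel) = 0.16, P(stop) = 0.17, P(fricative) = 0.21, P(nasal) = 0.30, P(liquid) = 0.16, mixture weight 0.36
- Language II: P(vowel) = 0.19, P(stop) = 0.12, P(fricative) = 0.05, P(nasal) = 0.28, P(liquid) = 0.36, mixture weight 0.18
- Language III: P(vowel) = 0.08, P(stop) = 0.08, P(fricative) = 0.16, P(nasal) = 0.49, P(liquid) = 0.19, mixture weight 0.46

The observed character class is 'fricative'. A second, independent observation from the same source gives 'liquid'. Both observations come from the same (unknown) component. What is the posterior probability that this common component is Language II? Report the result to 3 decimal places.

The responsibility of component k is π_k f_k(x) divided by Σ_j π_j f_j(x).
Since both observations come from the same component, the likelihood for component k is f_k(x₁)·f_k(x₂).
  p_I = [P(fricative | comp) = 0.21] × [0.16] = 0.0336
  p_II = [P(fricative | comp) = 0.05] × [0.36] = 0.018
  p_III = [P(fricative | comp) = 0.16] × [0.19] = 0.0304
Unnormalised posteriors:
  π_I·p_I = 0.36 × 0.0336 = 0.012096
  π_II·p_II = 0.18 × 0.018 = 0.00324
  π_III·p_III = 0.46 × 0.0304 = 0.013984
Denominator: 0.012096 + 0.00324 + 0.013984 = 0.02932
Responsibility of Language II: 0.00324 / 0.02932 ≈ 0.111

0.111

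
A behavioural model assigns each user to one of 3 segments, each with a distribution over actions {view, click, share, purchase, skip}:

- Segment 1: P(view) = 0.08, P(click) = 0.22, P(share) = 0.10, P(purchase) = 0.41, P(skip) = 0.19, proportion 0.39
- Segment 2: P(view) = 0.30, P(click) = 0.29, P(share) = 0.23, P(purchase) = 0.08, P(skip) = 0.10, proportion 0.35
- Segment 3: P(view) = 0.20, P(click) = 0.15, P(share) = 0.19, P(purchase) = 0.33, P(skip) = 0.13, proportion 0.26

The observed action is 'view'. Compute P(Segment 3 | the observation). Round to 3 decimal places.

0.276

The responsibility of component k is π_k f_k(x) divided by Σ_j π_j f_j(x).
Categorical probabilities:
  p_1 = P(view | comp) = 0.08
  p_2 = P(view | comp) = 0.30
  p_3 = P(view | comp) = 0.20
Weight by the priors:
  π_1·p_1 = 0.39 × 0.08 = 0.0312
  π_2·p_2 = 0.35 × 0.3 = 0.105
  π_3·p_3 = 0.26 × 0.2 = 0.052
Normaliser: 0.0312 + 0.105 + 0.052 = 0.1882
So the posterior for Segment 3 is 0.052 / 0.1882 ≈ 0.276.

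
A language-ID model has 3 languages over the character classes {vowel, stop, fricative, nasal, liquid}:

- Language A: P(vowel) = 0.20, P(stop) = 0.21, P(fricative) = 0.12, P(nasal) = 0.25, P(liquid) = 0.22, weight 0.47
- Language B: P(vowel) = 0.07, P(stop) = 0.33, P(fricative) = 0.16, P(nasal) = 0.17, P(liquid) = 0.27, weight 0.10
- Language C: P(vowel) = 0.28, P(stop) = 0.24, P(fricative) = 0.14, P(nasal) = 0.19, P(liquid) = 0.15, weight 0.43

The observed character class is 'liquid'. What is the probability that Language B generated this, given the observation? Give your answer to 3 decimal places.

P(component k | x) = π_k·f_k(x) / marginal(x), where marginal(x) = Σ_j π_j·f_j(x).
Evaluate each component's likelihood at the observed value:
  f_A = P(liquid | comp) = 0.22
  f_B = P(liquid | comp) = 0.27
  f_C = P(liquid | comp) = 0.15
Multiply by the mixture weights:
  π_A·f_A = 0.47 × 0.22 = 0.1034
  π_B·f_B = 0.10 × 0.27 = 0.027
  π_C·f_C = 0.43 × 0.15 = 0.0645
Sum: 0.1034 + 0.027 + 0.0645 = 0.1949
P(Language B | x) = 0.027 / 0.1949 ≈ 0.139

0.139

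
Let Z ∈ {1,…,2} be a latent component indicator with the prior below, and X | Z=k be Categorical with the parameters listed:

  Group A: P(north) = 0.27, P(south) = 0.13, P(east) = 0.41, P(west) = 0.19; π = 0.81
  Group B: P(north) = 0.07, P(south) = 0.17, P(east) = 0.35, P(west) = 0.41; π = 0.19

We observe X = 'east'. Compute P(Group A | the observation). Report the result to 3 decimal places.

0.833

By Bayes' theorem, P(k | x) = π_k f_k(x) / Σ_j π_j f_j(x).
Categorical probabilities:
  L_A = P(east | comp) = 0.41
  L_B = P(east | comp) = 0.35
Weight by the priors:
  π_A·L_A = 0.81 × 0.41 = 0.3321
  π_B·L_B = 0.19 × 0.35 = 0.0665
Denominator: 0.3321 + 0.0665 = 0.3986
P(Group A | data) ≈ 0.833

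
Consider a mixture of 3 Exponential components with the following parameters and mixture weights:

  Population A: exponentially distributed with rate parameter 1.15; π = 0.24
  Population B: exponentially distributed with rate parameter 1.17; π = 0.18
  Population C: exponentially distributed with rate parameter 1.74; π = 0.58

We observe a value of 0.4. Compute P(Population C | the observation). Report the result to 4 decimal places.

0.6217

By Bayes' theorem, P(k | x) = π_k f_k(x) / Σ_j π_j f_j(x).
Evaluate each component's likelihood at the observed value:
  f_A = 1.15·e^(−1.15·0.4) = 1.15·e^(−0.4600) = 0.725976
  f_B = 1.17·e^(−1.17·0.4) = 1.17·e^(−0.4680) = 0.732717
  f_C = 1.74·e^(−1.74·0.4) = 1.74·e^(−0.6960) = 0.867522
Prior × likelihood for each component:
  π_A·f_A = 0.24 × 0.725976 = 0.174234
  π_B·f_B = 0.18 × 0.732717 = 0.131889
  π_C·f_C = 0.58 × 0.867522 = 0.503163
Normaliser: 0.174234 + 0.131889 + 0.503163 = 0.809286
So the posterior for Population C is 0.503163 / 0.809286 ≈ 0.6217.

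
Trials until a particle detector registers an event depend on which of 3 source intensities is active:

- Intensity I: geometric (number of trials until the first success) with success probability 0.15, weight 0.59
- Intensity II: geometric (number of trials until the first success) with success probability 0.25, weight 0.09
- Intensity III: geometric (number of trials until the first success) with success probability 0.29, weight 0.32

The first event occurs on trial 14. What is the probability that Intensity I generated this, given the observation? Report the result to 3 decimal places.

0.869

Posterior ∝ prior × likelihood, so P(k | x) ∝ π_k f_k(x); normalise over all components.
Geometric probabilities:
  f_I = 0.15·(1−0.15)^13 = 0.15·0.120905 = 0.0181358
  f_II = 0.25·(1−0.25)^13 = 0.25·0.0237573 = 0.00593932
  f_III = 0.29·(1−0.29)^13 = 0.29·0.0116509 = 0.00337875
Unnormalised posteriors:
  π_I·f_I = 0.59 × 0.0181358 = 0.0107001
  π_II·f_II = 0.09 × 0.00593932 = 0.000534538
  π_III·f_III = 0.32 × 0.00337875 = 0.0010812
Sum: 0.0107001 + 0.000534538 + 0.0010812 = 0.0123159
Responsibility of Intensity I: 0.0107001 / 0.0123159 ≈ 0.869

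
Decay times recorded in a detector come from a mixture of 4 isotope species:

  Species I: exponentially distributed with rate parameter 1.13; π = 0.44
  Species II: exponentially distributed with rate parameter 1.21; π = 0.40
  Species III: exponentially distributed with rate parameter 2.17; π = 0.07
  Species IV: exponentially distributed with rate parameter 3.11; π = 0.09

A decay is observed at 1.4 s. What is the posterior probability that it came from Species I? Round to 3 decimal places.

0.506

By Bayes' theorem, P(k | x) = π_k f_k(x) / Σ_j π_j f_j(x).
Component likelihoods at x = 1.4 s:
  p_I = 1.13·e^(−1.13·1.4) = 1.13·e^(−1.5820) = 0.232287
  p_II = 1.21·e^(−1.21·1.4) = 1.21·e^(−1.6940) = 0.222377
  p_III = 2.17·e^(−2.17·1.4) = 2.17·e^(−3.0380) = 0.10401
  p_IV = 3.11·e^(−3.11·1.4) = 3.11·e^(−4.3540) = 0.0399799
Prior × likelihood for each component:
  π_I·p_I = 0.44 × 0.232287 = 0.102206
  π_II·p_II = 0.40 × 0.222377 = 0.0889509
  π_III·p_III = 0.07 × 0.10401 = 0.00728067
  π_IV·p_IV = 0.09 × 0.0399799 = 0.0035982
Denominator: 0.102206 + 0.0889509 + 0.00728067 + 0.0035982 = 0.202036
Responsibility of Species I: 0.102206 / 0.202036 ≈ 0.506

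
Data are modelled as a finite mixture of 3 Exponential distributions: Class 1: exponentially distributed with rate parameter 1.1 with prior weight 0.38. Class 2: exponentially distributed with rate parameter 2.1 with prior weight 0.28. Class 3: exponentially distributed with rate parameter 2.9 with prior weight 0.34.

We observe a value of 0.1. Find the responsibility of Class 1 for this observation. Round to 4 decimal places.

0.2357

Posterior ∝ prior × likelihood, so P(k | x) ∝ π_k f_k(x); normalise over all components.
Evaluate each component's likelihood at the observed value:
  L_1 = 0.985418
  L_2 = 1.70223
  L_3 = 2.16996
Prior × likelihood for each component:
  π_1·L_1 = 0.38 × 0.985418 = 0.374459
  π_2·L_2 = 0.28 × 1.70223 = 0.476624
  π_3·L_3 = 0.34 × 2.16996 = 0.737788
Marginal: 0.374459 + 0.476624 + 0.737788 = 1.58887
P(Class 1 | x) = 0.374459 / 1.58887 ≈ 0.2357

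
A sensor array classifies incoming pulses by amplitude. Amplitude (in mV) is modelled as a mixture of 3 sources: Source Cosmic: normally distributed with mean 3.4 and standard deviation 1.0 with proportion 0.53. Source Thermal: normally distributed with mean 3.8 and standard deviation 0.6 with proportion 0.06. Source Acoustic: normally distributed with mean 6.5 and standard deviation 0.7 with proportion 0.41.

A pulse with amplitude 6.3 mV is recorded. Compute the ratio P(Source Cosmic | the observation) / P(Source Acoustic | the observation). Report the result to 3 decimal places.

0.014

Posterior odds = (P(Z=i) f_i(x)) / (P(Z=j) f_j(x)); the normalising sum cancels.
Normal densities:
  f_Cosmic = (1/(1.0·√(2π)))·exp(−(6.3−3.4)²/(2·1.0²)) = 0.398942·exp(-4.20500) = 0.00595253
  f_Thermal = (1/(0.6·√(2π)))·exp(−(6.3−3.8)²/(2·0.6²)) = 0.664904·exp(-8.68056) = 0.000112938
  f_Acoustic = (1/(0.7·√(2π)))·exp(−(6.3−6.5)²/(2·0.7²)) = 0.569918·exp(-0.04082) = 0.547124
Odds = (0.53/0.41) × (0.00595253/0.547124) = 1.29268 × 0.0108797 ≈ 0.014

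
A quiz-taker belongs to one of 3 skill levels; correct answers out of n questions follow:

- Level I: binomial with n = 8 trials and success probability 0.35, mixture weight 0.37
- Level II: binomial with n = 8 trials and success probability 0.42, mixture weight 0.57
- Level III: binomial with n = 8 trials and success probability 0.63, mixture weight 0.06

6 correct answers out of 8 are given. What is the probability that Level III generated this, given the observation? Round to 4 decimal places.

0.2771

Apply Bayes' rule: the posterior for each component is proportional to its prior times its likelihood at x.
Evaluate each component's likelihood at the observed value:
  L_I = C(8,6)·0.35^6·0.65^2 = 28·0.00183827·0.4225 = 0.0217467
  L_II = C(8,6)·0.42^6·0.58^2 = 28·0.00548903·0.3364 = 0.0517023
  L_III = C(8,6)·0.63^6·0.37^2 = 28·0.0625235·0.1369 = 0.239665
Multiply by the mixture weights:
  P(Z=I)·L_I = 0.37 × 0.0217467 = 0.00804627
  P(Z=II)·L_II = 0.57 × 0.0517023 = 0.0294703
  P(Z=III)·L_III = 0.06 × 0.239665 = 0.0143799
Marginal: 0.00804627 + 0.0294703 + 0.0143799 = 0.0518965
Responsibility of Level III: 0.0143799 / 0.0518965 ≈ 0.2771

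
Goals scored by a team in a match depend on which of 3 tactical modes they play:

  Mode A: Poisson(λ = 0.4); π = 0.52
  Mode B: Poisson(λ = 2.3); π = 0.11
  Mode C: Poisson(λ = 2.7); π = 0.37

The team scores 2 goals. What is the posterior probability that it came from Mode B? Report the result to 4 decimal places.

0.1975

Apply Bayes' rule: the posterior for each component is proportional to its prior times its likelihood at x.
Evaluate each component's likelihood at the observed value:
  f_A = e^(−0.4)·0.4^2/2! = 0.0536256
  f_B = e^(−2.3)·2.3^2/2! = 0.265185
  f_C = e^(−2.7)·2.7^2/2! = 0.244964
Multiply by the mixture weights:
  P(Z=A)·f_A = 0.52 × 0.0536256 = 0.0278853
  P(Z=B)·f_B = 0.11 × 0.265185 = 0.0291703
  P(Z=C)·f_C = 0.37 × 0.244964 = 0.0906367
Denominator: 0.0278853 + 0.0291703 + 0.0906367 = 0.147692
P(Mode B | x) ≈ 0.1975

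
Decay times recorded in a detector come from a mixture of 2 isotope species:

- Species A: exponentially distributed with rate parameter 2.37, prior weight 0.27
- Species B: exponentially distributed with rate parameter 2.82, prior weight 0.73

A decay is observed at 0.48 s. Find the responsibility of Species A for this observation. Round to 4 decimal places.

0.2784

Posterior ∝ prior × likelihood, so P(k | x) ∝ π_k f_k(x); normalise over all components.
Exponential densities:
  f_A = 0.759792
  f_B = 0.72843
Weight by the priors:
  π_A·f_A = 0.27 × 0.759792 = 0.205144
  π_B·f_B = 0.73 × 0.72843 = 0.531754
Normaliser: 0.205144 + 0.531754 = 0.736898
P(Species A | x) ≈ 0.2784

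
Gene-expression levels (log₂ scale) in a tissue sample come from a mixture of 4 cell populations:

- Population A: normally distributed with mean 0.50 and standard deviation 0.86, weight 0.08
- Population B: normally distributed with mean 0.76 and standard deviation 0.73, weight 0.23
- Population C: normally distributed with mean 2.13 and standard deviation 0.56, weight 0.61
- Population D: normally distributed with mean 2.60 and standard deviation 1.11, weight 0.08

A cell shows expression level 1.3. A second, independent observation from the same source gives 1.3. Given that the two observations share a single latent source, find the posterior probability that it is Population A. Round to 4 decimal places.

0.0862

The responsibility of component k is P(Z=k) f_k(x) divided by Σ_j P(Z=j) f_j(x).
Since both observations come from the same component, the likelihood for component k is f_k(x₁)·f_k(x₂).
  f_A = [0.300959] × [0.300959] = 0.0905762
  f_B = [0.415686] × [0.415686] = 0.172795
  f_C = [0.237522] × [0.237522] = 0.0564168
  f_D = [0.181025] × [0.181025] = 0.0327701
Unnormalised posteriors:
  P(Z=A)·f_A = 0.08 × 0.0905762 = 0.0072461
  P(Z=B)·f_B = 0.23 × 0.172795 = 0.0397428
  P(Z=C)·f_C = 0.61 × 0.0564168 = 0.0344143
  P(Z=D)·f_D = 0.08 × 0.0327701 = 0.00262161
Evidence: 0.0072461 + 0.0397428 + 0.0344143 + 0.00262161 = 0.0840248
P(Population A | x₁,x₂) ≈ 0.0862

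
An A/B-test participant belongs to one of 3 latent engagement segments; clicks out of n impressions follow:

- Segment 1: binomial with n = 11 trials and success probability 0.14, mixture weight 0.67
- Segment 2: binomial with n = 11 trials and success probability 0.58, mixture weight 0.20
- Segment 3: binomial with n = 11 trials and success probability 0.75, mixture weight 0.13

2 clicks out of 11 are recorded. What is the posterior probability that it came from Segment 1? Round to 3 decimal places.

0.992

P(component k | x) = w_k·f_k(x) / marginal(x), where marginal(x) = Σ_j w_j·f_j(x).
Evaluate each component's likelihood at the observed value:
  p_1 = C(11,2)·0.14^2·0.86^9 = 55·0.0196·0.257327 = 0.277399
  p_2 = C(11,2)·0.58^2·0.42^9 = 55·0.3364·0.000406671 = 0.00752423
  p_3 = C(11,2)·0.75^2·0.25^9 = 55·0.5625·3.8147e-06 = 0.000118017
Weight by the priors:
  w_1·p_1 = 0.67 × 0.277399 = 0.185857
  w_2·p_2 = 0.20 × 0.00752423 = 0.00150485
  w_3·p_3 = 0.13 × 0.000118017 = 1.53422e-05
Evidence: 0.185857 + 0.00150485 + 1.53422e-05 = 0.187377
P(Segment 1 | x) = 0.185857 / 0.187377 ≈ 0.992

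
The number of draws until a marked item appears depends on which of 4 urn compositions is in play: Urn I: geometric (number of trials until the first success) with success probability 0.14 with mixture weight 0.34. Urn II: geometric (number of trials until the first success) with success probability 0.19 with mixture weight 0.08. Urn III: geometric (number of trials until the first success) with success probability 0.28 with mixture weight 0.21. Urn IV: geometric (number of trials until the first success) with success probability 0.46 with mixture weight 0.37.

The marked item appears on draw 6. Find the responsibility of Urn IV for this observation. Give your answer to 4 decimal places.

0.1667

By Bayes' theorem, P(k | x) = π_k f_k(x) / Σ_j π_j f_j(x).
Evaluate each component's likelihood at the observed value:
  p_I = 0.14·(1−0.14)^5 = 0.14·0.470427 = 0.0658598
  p_II = 0.19·(1−0.19)^5 = 0.19·0.348678 = 0.0662489
  p_III = 0.28·(1−0.28)^5 = 0.28·0.193492 = 0.0541777
  p_IV = 0.46·(1−0.46)^5 = 0.46·0.0459165 = 0.0211216
Weight by the priors:
  π_I·p_I = 0.34 × 0.0658598 = 0.0223923
  π_II·p_II = 0.08 × 0.0662489 = 0.00529991
  π_III·p_III = 0.21 × 0.0541777 = 0.0113773
  π_IV·p_IV = 0.37 × 0.0211216 = 0.00781499
Denominator: 0.0223923 + 0.00529991 + 0.0113773 + 0.00781499 = 0.0468845
P(Urn IV | the observation) ≈ 0.1667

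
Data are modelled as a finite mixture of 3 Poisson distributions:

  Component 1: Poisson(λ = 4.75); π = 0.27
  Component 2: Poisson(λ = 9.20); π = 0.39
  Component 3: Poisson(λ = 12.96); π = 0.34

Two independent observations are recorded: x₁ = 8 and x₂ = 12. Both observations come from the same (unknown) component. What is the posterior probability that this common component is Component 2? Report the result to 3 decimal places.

0.686

The responsibility of component k is π_k f_k(x) divided by Σ_j π_j f_j(x).
Since both observations come from the same component, the likelihood for component k is f_k(x₁)·f_k(x₂).
  L_1 = [0.055607] × [0.0023828] = 0.0001325
  L_2 = [0.128609] × [0.0775546] = 0.00997426
  L_3 = [0.0464369] × [0.110272] = 0.0051207
Unnormalised posteriors:
  π_1·L_1 = 0.27 × 0.0001325 = 3.57751e-05
  π_2·L_2 = 0.39 × 0.00997426 = 0.00388996
  π_3·L_3 = 0.34 × 0.0051207 = 0.00174104
Marginal: 3.57751e-05 + 0.00388996 + 0.00174104 = 0.00566677
So the posterior for Component 2 is 0.00388996 / 0.00566677 ≈ 0.686.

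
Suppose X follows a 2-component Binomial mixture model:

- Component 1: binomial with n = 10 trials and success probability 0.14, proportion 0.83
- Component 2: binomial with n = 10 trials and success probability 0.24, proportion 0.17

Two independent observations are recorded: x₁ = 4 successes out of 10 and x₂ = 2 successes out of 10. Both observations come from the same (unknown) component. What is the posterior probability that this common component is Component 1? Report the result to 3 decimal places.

0.521

Posterior ∝ prior × likelihood, so P(k | x) ∝ π_k f_k(x); normalise over all components.
Since both observations come from the same component, the likelihood for component k is f_k(x₁)·f_k(x₂).
  p_1 = [C(10,4)·0.14^4·0.86^6 = 210·0.00038416·0.404567 = 0.0326379] × [0.26391] = 0.00861347
  p_2 = [C(10,4)·0.24^4·0.76^6 = 210·0.00331776·0.1927 = 0.13426] × [0.288499] = 0.0387338
Multiply by the mixture weights:
  π_1·p_1 = 0.83 × 0.00861347 = 0.00714918
  π_2·p_2 = 0.17 × 0.0387338 = 0.00658474
Evidence: 0.00714918 + 0.00658474 = 0.0137339
So the posterior for Component 1 is 0.00714918 / 0.0137339 ≈ 0.521.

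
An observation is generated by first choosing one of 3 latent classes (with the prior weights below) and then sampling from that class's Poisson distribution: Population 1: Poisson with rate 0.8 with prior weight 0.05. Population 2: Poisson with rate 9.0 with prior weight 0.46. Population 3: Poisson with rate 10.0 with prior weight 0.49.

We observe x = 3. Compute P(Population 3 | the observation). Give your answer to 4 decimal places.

0.2961

Posterior ∝ prior × likelihood, so P(k | x) ∝ π_k f_k(x); normalise over all components.
Poisson probabilities:
  f_1 = 0.0383427
  f_2 = 0.0149943
  f_3 = 0.00756665
Weight by the priors:
  π_1·f_1 = 0.05 × 0.0383427 = 0.00191714
  π_2·f_2 = 0.46 × 0.0149943 = 0.00689737
  π_3·f_3 = 0.49 × 0.00756665 = 0.00370766
Denominator: 0.00191714 + 0.00689737 + 0.00370766 = 0.0125222
So the posterior for Population 3 is 0.00370766 / 0.0125222 ≈ 0.2961.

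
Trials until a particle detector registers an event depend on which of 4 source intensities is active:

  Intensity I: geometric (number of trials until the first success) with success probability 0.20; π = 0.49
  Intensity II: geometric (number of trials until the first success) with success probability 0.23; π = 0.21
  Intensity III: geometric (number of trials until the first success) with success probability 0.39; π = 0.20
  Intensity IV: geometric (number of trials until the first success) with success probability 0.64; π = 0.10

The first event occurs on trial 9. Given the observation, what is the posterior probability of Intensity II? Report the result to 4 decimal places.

Posterior ∝ prior × likelihood, so P(k | x) ∝ P(Z=k) f_k(x); normalise over all components.
Component likelihoods at x = 9:
  p_I = 0.20·(1−0.20)^8 = 0.20·0.167772 = 0.0335544
  p_II = 0.23·(1−0.23)^8 = 0.23·0.123574 = 0.0284219
  p_III = 0.39·(1−0.39)^8 = 0.39·0.0191707 = 0.00747659
  p_IV = 0.64·(1−0.64)^8 = 0.64·0.000282111 = 0.000180551
Prior × likelihood for each component:
  P(Z=I)·p_I = 0.49 × 0.0335544 = 0.0164417
  P(Z=II)·p_II = 0.21 × 0.0284219 = 0.00596861
  P(Z=III)·p_III = 0.20 × 0.00747659 = 0.00149532
  P(Z=IV)·p_IV = 0.10 × 0.000180551 = 1.80551e-05
Denominator: 0.0164417 + 0.00596861 + 0.00149532 + 1.80551e-05 = 0.0239237
Responsibility of Intensity II: 0.00596861 / 0.0239237 ≈ 0.2495

0.2495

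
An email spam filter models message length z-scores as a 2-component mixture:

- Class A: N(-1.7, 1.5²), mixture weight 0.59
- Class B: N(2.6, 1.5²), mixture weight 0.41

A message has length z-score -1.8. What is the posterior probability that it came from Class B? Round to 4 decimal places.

By Bayes' theorem, P(k | x) = w_k f_k(x) / Σ_j w_j f_j(x).
Component likelihoods at x = -1.8:
  L_A = 0.265371
  L_B = 0.0036007
Multiply by the mixture weights:
  w_A·L_A = 0.59 × 0.265371 = 0.156569
  w_B·L_B = 0.41 × 0.0036007 = 0.00147629
Marginal: 0.156569 + 0.00147629 = 0.158045
P(Class B | the observation) ≈ 0.0093

0.0093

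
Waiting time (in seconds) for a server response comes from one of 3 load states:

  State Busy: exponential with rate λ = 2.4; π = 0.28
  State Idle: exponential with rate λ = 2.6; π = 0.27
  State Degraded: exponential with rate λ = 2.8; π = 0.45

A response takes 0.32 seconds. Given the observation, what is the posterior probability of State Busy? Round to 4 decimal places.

Apply Bayes' rule: the posterior for each component is proportional to its prior times its likelihood at x.
Exponential densities:
  f_Busy = 2.4·e^(−2.4·0.32) = 2.4·e^(−0.7680) = 1.11346
  f_Idle = 2.6·e^(−2.6·0.32) = 2.6·e^(−0.8320) = 1.13146
  f_Degraded = 2.8·e^(−2.8·0.32) = 2.8·e^(−0.8960) = 1.14296
Weight by the priors:
  w_Busy·f_Busy = 0.28 × 1.11346 = 0.311768
  w_Idle·f_Idle = 0.27 × 1.13146 = 0.305495
  w_Degraded·f_Degraded = 0.45 × 1.14296 = 0.514331
Normaliser: 0.311768 + 0.305495 + 0.514331 = 1.13159
So the posterior for State Busy is 0.311768 / 1.13159 ≈ 0.2755.

0.2755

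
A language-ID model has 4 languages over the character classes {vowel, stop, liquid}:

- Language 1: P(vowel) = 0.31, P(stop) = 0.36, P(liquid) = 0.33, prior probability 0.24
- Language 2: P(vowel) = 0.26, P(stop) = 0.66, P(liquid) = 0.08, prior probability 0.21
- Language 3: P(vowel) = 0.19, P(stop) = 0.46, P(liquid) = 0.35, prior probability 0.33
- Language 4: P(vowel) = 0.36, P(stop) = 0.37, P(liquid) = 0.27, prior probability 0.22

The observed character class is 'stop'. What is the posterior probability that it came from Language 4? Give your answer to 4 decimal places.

Posterior ∝ prior × likelihood, so P(k | x) ∝ π_k f_k(x); normalise over all components.
Component likelihoods at x = 'stop':
  L_1 = P(stop | comp) = 0.36
  L_2 = P(stop | comp) = 0.66
  L_3 = P(stop | comp) = 0.46
  L_4 = P(stop | comp) = 0.37
Multiply by the mixture weights:
  π_1·L_1 = 0.24 × 0.36 = 0.0864
  π_2·L_2 = 0.21 × 0.66 = 0.1386
  π_3·L_3 = 0.33 × 0.46 = 0.1518
  π_4·L_4 = 0.22 × 0.37 = 0.0814
Evidence: 0.0864 + 0.1386 + 0.1518 + 0.0814 = 0.4582
P(Language 4 | the observation) ≈ 0.1777

0.1777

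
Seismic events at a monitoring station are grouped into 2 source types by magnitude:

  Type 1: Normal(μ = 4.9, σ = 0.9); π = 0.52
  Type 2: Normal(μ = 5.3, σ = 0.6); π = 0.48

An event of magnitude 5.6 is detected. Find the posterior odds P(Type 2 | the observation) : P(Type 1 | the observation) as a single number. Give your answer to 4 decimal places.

Only the two components matter; the odds are (π_i f_i(x)) / (π_j f_j(x)).
Normal densities:
  L_1 = (1/(0.9·√(2π)))·exp(−(5.6−4.9)²/(2·0.9²)) = 0.443269·exp(-0.30247) = 0.327572
  L_2 = (1/(0.6·√(2π)))·exp(−(5.6−5.3)²/(2·0.6²)) = 0.664904·exp(-0.12500) = 0.586776
Odds = (0.48/0.52) × (0.586776/0.327572) = 0.923077 × 1.79129 ≈ 1.6535

1.6535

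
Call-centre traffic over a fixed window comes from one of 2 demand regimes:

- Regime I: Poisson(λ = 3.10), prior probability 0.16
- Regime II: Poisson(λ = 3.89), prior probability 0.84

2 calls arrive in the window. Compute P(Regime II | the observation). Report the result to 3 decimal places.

The responsibility of component k is π_k f_k(x) divided by Σ_j π_j f_j(x).
Component likelihoods at x = 2 calls:
  L_I = 0.216461
  L_II = 0.154691
Prior × likelihood for each component:
  π_I·L_I = 0.16 × 0.216461 = 0.0346338
  π_II·L_II = 0.84 × 0.154691 = 0.12994
Denominator: 0.0346338 + 0.12994 = 0.164574
So the posterior for Regime II is 0.12994 / 0.164574 ≈ 0.790.

0.790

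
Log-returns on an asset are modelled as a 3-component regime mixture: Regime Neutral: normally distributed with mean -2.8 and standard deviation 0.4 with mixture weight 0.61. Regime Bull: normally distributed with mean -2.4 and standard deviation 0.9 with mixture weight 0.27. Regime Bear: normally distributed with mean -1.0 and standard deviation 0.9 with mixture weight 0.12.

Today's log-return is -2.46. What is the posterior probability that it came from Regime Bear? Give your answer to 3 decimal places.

P(component k | x) = w_k·f_k(x) / marginal(x), where marginal(x) = Σ_j w_j·f_j(x).
Evaluate each component's likelihood at the observed value:
  L_Neutral = 0.694962
  L_Bull = 0.442285
  L_Bear = 0.118911
Weight by the priors:
  w_Neutral·L_Neutral = 0.61 × 0.694962 = 0.423927
  w_Bull·L_Bull = 0.27 × 0.442285 = 0.119417
  w_Bear·L_Bear = 0.12 × 0.118911 = 0.0142693
Marginal: 0.423927 + 0.119417 + 0.0142693 = 0.557613
So the posterior for Regime Bear is 0.0142693 / 0.557613 ≈ 0.026.

0.026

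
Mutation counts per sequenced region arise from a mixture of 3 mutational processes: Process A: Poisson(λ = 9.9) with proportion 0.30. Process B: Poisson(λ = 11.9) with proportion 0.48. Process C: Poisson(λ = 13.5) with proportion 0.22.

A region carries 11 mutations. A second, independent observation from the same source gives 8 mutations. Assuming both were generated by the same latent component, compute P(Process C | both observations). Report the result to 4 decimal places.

The responsibility of component k is π_k f_k(x) divided by Σ_j π_j f_j(x).
Since both observations come from the same component, the likelihood for component k is f_k(x₁)·f_k(x₂).
  p_A = [e^(−9.9)·9.9^11/11! = 0.112542] × [0.114827] = 0.012923
  p_B = [e^(−11.9)·11.9^11/11! = 0.115281] × [0.0677253] = 0.00780742
  p_C = [e^(−13.5)·13.5^11/11! = 0.0932267] × [0.0375123] = 0.00349715
Unnormalised posteriors:
  π_A·p_A = 0.30 × 0.012923 = 0.00387689
  π_B·p_B = 0.48 × 0.00780742 = 0.00374756
  π_C·p_C = 0.22 × 0.00349715 = 0.000769373
Denominator: 0.00387689 + 0.00374756 + 0.000769373 = 0.00839382
P(Process C | x₁,x₂) ≈ 0.0917

0.0917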